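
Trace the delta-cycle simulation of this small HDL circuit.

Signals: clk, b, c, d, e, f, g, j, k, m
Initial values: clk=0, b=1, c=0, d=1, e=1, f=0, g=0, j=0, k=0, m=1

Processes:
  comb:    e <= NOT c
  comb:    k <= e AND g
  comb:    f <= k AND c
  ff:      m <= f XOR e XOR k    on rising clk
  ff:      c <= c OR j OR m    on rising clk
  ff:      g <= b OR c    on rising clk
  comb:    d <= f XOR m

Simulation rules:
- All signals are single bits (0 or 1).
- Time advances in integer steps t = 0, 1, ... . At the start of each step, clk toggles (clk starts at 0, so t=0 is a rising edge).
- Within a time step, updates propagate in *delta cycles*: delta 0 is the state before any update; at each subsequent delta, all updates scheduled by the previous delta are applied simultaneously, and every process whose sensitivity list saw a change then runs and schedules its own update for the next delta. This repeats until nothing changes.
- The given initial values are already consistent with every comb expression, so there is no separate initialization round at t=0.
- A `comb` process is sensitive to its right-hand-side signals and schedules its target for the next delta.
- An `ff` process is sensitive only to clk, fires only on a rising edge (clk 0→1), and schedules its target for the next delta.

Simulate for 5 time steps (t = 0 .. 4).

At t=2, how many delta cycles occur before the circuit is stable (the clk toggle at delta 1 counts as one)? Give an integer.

t=0 Δ0: clk=0 k=0 e=1 g=0 j=0 f=0 m=1 b=1 d=1 c=0
  Δ1: clk:0→1
  Δ2: g:0→1, c:0→1
  Δ3: k:0→1, e:1→0
  Δ4: k:1→0, f:0→1
  Δ5: f:1→0, d:1→0
  Δ6: d:0→1
  (6Δ to stable)
t=1 Δ0: clk=1 k=0 e=0 g=1 j=0 f=0 m=1 b=1 d=1 c=1
  Δ1: clk:1→0
  (1Δ to stable)
t=2 Δ0: clk=0 k=0 e=0 g=1 j=0 f=0 m=1 b=1 d=1 c=1
  Δ1: clk:0→1
  Δ2: m:1→0
  Δ3: d:1→0
  (3Δ to stable)
t=3 Δ0: clk=1 k=0 e=0 g=1 j=0 f=0 m=0 b=1 d=0 c=1
  Δ1: clk:1→0
  (1Δ to stable)
t=4 Δ0: clk=0 k=0 e=0 g=1 j=0 f=0 m=0 b=1 d=0 c=1
  Δ1: clk:0→1
  (1Δ to stable)

3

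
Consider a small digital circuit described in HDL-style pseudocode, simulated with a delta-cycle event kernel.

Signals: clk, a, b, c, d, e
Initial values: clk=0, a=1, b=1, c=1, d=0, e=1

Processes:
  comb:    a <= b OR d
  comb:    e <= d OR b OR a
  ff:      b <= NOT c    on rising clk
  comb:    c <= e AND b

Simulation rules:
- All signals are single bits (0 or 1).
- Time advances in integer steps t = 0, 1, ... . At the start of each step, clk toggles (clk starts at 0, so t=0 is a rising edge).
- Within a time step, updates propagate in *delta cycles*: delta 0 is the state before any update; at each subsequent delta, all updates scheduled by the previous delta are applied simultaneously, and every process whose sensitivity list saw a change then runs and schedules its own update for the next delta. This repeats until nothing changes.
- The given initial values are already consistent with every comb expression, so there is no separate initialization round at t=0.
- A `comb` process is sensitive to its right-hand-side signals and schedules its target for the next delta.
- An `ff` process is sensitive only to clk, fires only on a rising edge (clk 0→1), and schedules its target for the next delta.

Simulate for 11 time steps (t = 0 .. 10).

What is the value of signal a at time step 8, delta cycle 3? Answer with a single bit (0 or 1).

t0.Δ0 c=1 clk=0 a=1 b=1 e=1 d=0
t0.Δ1 c=1 clk=1 a=1 b=1 e=1 d=0
t0.Δ2 c=1 clk=1 a=1 b=0 e=1 d=0
t0.Δ3 c=0 clk=1 a=0 b=0 e=1 d=0
t0.Δ4 c=0 clk=1 a=0 b=0 e=0 d=0
t1.Δ0 c=0 clk=1 a=0 b=0 e=0 d=0
t1.Δ1 c=0 clk=0 a=0 b=0 e=0 d=0
t2.Δ0 c=0 clk=0 a=0 b=0 e=0 d=0
t2.Δ1 c=0 clk=1 a=0 b=0 e=0 d=0
t2.Δ2 c=0 clk=1 a=0 b=1 e=0 d=0
t2.Δ3 c=0 clk=1 a=1 b=1 e=1 d=0
t2.Δ4 c=1 clk=1 a=1 b=1 e=1 d=0
t3.Δ0 c=1 clk=1 a=1 b=1 e=1 d=0
t3.Δ1 c=1 clk=0 a=1 b=1 e=1 d=0
t4.Δ0 c=1 clk=0 a=1 b=1 e=1 d=0
t4.Δ1 c=1 clk=1 a=1 b=1 e=1 d=0
t4.Δ2 c=1 clk=1 a=1 b=0 e=1 d=0
t4.Δ3 c=0 clk=1 a=0 b=0 e=1 d=0
t4.Δ4 c=0 clk=1 a=0 b=0 e=0 d=0
t5.Δ0 c=0 clk=1 a=0 b=0 e=0 d=0
t5.Δ1 c=0 clk=0 a=0 b=0 e=0 d=0
t6.Δ0 c=0 clk=0 a=0 b=0 e=0 d=0
t6.Δ1 c=0 clk=1 a=0 b=0 e=0 d=0
t6.Δ2 c=0 clk=1 a=0 b=1 e=0 d=0
t6.Δ3 c=0 clk=1 a=1 b=1 e=1 d=0
t6.Δ4 c=1 clk=1 a=1 b=1 e=1 d=0
t7.Δ0 c=1 clk=1 a=1 b=1 e=1 d=0
t7.Δ1 c=1 clk=0 a=1 b=1 e=1 d=0
t8.Δ0 c=1 clk=0 a=1 b=1 e=1 d=0
t8.Δ1 c=1 clk=1 a=1 b=1 e=1 d=0
t8.Δ2 c=1 clk=1 a=1 b=0 e=1 d=0
t8.Δ3 c=0 clk=1 a=0 b=0 e=1 d=0
t8.Δ4 c=0 clk=1 a=0 b=0 e=0 d=0
t9.Δ0 c=0 clk=1 a=0 b=0 e=0 d=0
t9.Δ1 c=0 clk=0 a=0 b=0 e=0 d=0
t10.Δ0 c=0 clk=0 a=0 b=0 e=0 d=0
t10.Δ1 c=0 clk=1 a=0 b=0 e=0 d=0
t10.Δ2 c=0 clk=1 a=0 b=1 e=0 d=0
t10.Δ3 c=0 clk=1 a=1 b=1 e=1 d=0
t10.Δ4 c=1 clk=1 a=1 b=1 e=1 d=0

0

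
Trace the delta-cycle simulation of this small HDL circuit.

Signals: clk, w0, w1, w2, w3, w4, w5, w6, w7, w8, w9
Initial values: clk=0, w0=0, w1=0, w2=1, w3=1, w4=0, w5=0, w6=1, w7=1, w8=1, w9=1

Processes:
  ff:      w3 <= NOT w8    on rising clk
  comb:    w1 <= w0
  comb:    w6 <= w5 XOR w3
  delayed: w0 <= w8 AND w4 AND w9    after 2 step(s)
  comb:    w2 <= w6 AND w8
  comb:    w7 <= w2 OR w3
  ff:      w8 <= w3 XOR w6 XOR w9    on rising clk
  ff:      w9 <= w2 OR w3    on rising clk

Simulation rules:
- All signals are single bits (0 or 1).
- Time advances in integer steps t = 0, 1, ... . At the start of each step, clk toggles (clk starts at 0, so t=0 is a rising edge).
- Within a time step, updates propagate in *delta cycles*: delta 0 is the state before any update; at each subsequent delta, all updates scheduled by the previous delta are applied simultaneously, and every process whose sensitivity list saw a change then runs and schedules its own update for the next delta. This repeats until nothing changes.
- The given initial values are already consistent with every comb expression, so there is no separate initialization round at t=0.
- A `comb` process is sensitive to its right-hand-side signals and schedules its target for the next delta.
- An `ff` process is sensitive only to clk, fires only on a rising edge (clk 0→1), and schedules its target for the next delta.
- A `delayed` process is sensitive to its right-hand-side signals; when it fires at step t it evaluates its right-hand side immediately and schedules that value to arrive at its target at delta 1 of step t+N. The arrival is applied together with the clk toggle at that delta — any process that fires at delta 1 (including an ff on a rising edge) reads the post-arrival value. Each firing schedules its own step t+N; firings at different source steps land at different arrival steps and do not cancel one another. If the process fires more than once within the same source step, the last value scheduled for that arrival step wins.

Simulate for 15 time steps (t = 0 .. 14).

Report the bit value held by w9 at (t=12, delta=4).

1

t0.Δ0 w0=0 w2=1 w3=1 w4=0 w5=0 w6=1 w9=1 clk=0 w1=0 w7=1 w8=1
t0.Δ1 w0=0 w2=1 w3=1 w4=0 w5=0 w6=1 w9=1 clk=1 w1=0 w7=1 w8=1
t0.Δ2 w0=0 w2=1 w3=0 w4=0 w5=0 w6=1 w9=1 clk=1 w1=0 w7=1 w8=1
t0.Δ3 w0=0 w2=1 w3=0 w4=0 w5=0 w6=0 w9=1 clk=1 w1=0 w7=1 w8=1
t0.Δ4 w0=0 w2=0 w3=0 w4=0 w5=0 w6=0 w9=1 clk=1 w1=0 w7=1 w8=1
t0.Δ5 w0=0 w2=0 w3=0 w4=0 w5=0 w6=0 w9=1 clk=1 w1=0 w7=0 w8=1
t1.Δ0 w0=0 w2=0 w3=0 w4=0 w5=0 w6=0 w9=1 clk=1 w1=0 w7=0 w8=1
t1.Δ1 w0=0 w2=0 w3=0 w4=0 w5=0 w6=0 w9=1 clk=0 w1=0 w7=0 w8=1
t2.Δ0 w0=0 w2=0 w3=0 w4=0 w5=0 w6=0 w9=1 clk=0 w1=0 w7=0 w8=1
t2.Δ1 w0=0 w2=0 w3=0 w4=0 w5=0 w6=0 w9=1 clk=1 w1=0 w7=0 w8=1
t2.Δ2 w0=0 w2=0 w3=0 w4=0 w5=0 w6=0 w9=0 clk=1 w1=0 w7=0 w8=1
t3.Δ0 w0=0 w2=0 w3=0 w4=0 w5=0 w6=0 w9=0 clk=1 w1=0 w7=0 w8=1
t3.Δ1 w0=0 w2=0 w3=0 w4=0 w5=0 w6=0 w9=0 clk=0 w1=0 w7=0 w8=1
t4.Δ0 w0=0 w2=0 w3=0 w4=0 w5=0 w6=0 w9=0 clk=0 w1=0 w7=0 w8=1
t4.Δ1 w0=0 w2=0 w3=0 w4=0 w5=0 w6=0 w9=0 clk=1 w1=0 w7=0 w8=1
t4.Δ2 w0=0 w2=0 w3=0 w4=0 w5=0 w6=0 w9=0 clk=1 w1=0 w7=0 w8=0
t5.Δ0 w0=0 w2=0 w3=0 w4=0 w5=0 w6=0 w9=0 clk=1 w1=0 w7=0 w8=0
t5.Δ1 w0=0 w2=0 w3=0 w4=0 w5=0 w6=0 w9=0 clk=0 w1=0 w7=0 w8=0
t6.Δ0 w0=0 w2=0 w3=0 w4=0 w5=0 w6=0 w9=0 clk=0 w1=0 w7=0 w8=0
t6.Δ1 w0=0 w2=0 w3=0 w4=0 w5=0 w6=0 w9=0 clk=1 w1=0 w7=0 w8=0
t6.Δ2 w0=0 w2=0 w3=1 w4=0 w5=0 w6=0 w9=0 clk=1 w1=0 w7=0 w8=0
t6.Δ3 w0=0 w2=0 w3=1 w4=0 w5=0 w6=1 w9=0 clk=1 w1=0 w7=1 w8=0
t7.Δ0 w0=0 w2=0 w3=1 w4=0 w5=0 w6=1 w9=0 clk=1 w1=0 w7=1 w8=0
t7.Δ1 w0=0 w2=0 w3=1 w4=0 w5=0 w6=1 w9=0 clk=0 w1=0 w7=1 w8=0
t8.Δ0 w0=0 w2=0 w3=1 w4=0 w5=0 w6=1 w9=0 clk=0 w1=0 w7=1 w8=0
t8.Δ1 w0=0 w2=0 w3=1 w4=0 w5=0 w6=1 w9=0 clk=1 w1=0 w7=1 w8=0
t8.Δ2 w0=0 w2=0 w3=1 w4=0 w5=0 w6=1 w9=1 clk=1 w1=0 w7=1 w8=0
t9.Δ0 w0=0 w2=0 w3=1 w4=0 w5=0 w6=1 w9=1 clk=1 w1=0 w7=1 w8=0
t9.Δ1 w0=0 w2=0 w3=1 w4=0 w5=0 w6=1 w9=1 clk=0 w1=0 w7=1 w8=0
t10.Δ0 w0=0 w2=0 w3=1 w4=0 w5=0 w6=1 w9=1 clk=0 w1=0 w7=1 w8=0
t10.Δ1 w0=0 w2=0 w3=1 w4=0 w5=0 w6=1 w9=1 clk=1 w1=0 w7=1 w8=0
t10.Δ2 w0=0 w2=0 w3=1 w4=0 w5=0 w6=1 w9=1 clk=1 w1=0 w7=1 w8=1
t10.Δ3 w0=0 w2=1 w3=1 w4=0 w5=0 w6=1 w9=1 clk=1 w1=0 w7=1 w8=1
t11.Δ0 w0=0 w2=1 w3=1 w4=0 w5=0 w6=1 w9=1 clk=1 w1=0 w7=1 w8=1
t11.Δ1 w0=0 w2=1 w3=1 w4=0 w5=0 w6=1 w9=1 clk=0 w1=0 w7=1 w8=1
t12.Δ0 w0=0 w2=1 w3=1 w4=0 w5=0 w6=1 w9=1 clk=0 w1=0 w7=1 w8=1
t12.Δ1 w0=0 w2=1 w3=1 w4=0 w5=0 w6=1 w9=1 clk=1 w1=0 w7=1 w8=1
t12.Δ2 w0=0 w2=1 w3=0 w4=0 w5=0 w6=1 w9=1 clk=1 w1=0 w7=1 w8=1
t12.Δ3 w0=0 w2=1 w3=0 w4=0 w5=0 w6=0 w9=1 clk=1 w1=0 w7=1 w8=1
t12.Δ4 w0=0 w2=0 w3=0 w4=0 w5=0 w6=0 w9=1 clk=1 w1=0 w7=1 w8=1
t12.Δ5 w0=0 w2=0 w3=0 w4=0 w5=0 w6=0 w9=1 clk=1 w1=0 w7=0 w8=1
t13.Δ0 w0=0 w2=0 w3=0 w4=0 w5=0 w6=0 w9=1 clk=1 w1=0 w7=0 w8=1
t13.Δ1 w0=0 w2=0 w3=0 w4=0 w5=0 w6=0 w9=1 clk=0 w1=0 w7=0 w8=1
t14.Δ0 w0=0 w2=0 w3=0 w4=0 w5=0 w6=0 w9=1 clk=0 w1=0 w7=0 w8=1
t14.Δ1 w0=0 w2=0 w3=0 w4=0 w5=0 w6=0 w9=1 clk=1 w1=0 w7=0 w8=1
t14.Δ2 w0=0 w2=0 w3=0 w4=0 w5=0 w6=0 w9=0 clk=1 w1=0 w7=0 w8=1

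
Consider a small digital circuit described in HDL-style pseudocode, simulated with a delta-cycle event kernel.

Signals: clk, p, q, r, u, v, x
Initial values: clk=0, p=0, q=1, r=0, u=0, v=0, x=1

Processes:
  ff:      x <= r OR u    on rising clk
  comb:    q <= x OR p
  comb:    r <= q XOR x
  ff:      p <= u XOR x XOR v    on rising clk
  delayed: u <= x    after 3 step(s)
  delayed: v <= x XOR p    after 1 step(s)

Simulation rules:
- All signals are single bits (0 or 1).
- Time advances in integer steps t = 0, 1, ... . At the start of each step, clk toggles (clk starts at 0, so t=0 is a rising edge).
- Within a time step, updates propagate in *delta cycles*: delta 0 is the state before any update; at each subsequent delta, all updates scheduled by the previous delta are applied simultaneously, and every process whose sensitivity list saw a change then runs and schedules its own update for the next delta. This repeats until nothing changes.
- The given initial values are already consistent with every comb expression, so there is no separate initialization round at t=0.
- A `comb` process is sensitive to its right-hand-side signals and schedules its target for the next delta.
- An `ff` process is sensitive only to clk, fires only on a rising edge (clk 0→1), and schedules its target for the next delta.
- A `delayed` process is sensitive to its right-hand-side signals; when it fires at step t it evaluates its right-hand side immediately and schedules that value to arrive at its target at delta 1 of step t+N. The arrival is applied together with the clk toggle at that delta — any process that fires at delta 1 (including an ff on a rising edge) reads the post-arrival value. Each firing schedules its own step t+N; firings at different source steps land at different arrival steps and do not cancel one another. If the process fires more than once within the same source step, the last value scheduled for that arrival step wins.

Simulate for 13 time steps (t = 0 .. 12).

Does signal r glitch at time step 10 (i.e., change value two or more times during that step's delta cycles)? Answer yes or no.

yes

[bits: clk,q,u,x,v,p,r]
t=0: Δ0=0101000 Δ1=1101000 Δ2=1100010 Δ3=1100011 | 3Δ
t=1: Δ0=1100011 Δ1=0100111 | 1Δ
t=2: Δ0=0100111 Δ1=1100111 Δ2=1101111 Δ3=1101110 | 3Δ
t=3: Δ0=1101110 Δ1=0101010 | 1Δ
t=4: Δ0=0101010 Δ1=1101010 Δ2=1100010 Δ3=1100011 | 3Δ
t=5: Δ0=1100011 Δ1=0110111 | 1Δ
t=6: Δ0=0110111 Δ1=1110111 Δ2=1111101 Δ3=1111100 | 3Δ
t=7: Δ0=1111100 Δ1=0101100 | 1Δ
t=8: Δ0=0101100 Δ1=1101100 Δ2=1100100 Δ3=1000101 Δ4=1000100 | 4Δ
t=9: Δ0=1000100 Δ1=0010000 | 1Δ
t=10: Δ0=0010000 Δ1=1010000 Δ2=1011010 Δ3=1111011 Δ4=1111010 | 4Δ
t=11: Δ0=1111010 Δ1=0101010 | 1Δ
t=12: Δ0=0101010 Δ1=1101010 Δ2=1100010 Δ3=1100011 | 3Δ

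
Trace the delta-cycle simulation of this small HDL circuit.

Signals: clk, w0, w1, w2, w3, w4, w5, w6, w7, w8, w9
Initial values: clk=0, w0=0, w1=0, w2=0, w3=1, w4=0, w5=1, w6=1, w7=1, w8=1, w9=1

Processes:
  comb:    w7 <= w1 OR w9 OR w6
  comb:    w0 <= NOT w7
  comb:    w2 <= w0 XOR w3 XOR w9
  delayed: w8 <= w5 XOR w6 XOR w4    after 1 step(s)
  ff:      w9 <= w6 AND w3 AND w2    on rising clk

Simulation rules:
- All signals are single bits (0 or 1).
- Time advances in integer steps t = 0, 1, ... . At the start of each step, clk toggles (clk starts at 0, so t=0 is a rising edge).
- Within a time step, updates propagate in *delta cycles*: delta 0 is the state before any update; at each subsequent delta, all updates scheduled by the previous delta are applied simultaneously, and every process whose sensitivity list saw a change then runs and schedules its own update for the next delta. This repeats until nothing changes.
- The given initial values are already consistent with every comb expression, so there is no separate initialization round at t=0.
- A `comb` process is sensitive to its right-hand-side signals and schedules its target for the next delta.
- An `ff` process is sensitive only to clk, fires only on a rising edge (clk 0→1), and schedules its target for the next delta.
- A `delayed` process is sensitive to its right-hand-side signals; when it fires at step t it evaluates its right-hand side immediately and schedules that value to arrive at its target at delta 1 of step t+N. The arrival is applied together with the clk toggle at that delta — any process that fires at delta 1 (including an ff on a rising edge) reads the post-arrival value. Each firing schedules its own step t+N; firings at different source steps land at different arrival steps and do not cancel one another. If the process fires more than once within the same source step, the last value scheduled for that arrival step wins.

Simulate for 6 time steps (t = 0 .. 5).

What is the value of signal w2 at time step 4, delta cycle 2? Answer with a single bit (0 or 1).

[bits: w2,w0,w6,clk,w9,w8,w4,w7,w3,w1,w5]
t=0: Δ0=00101101101 Δ1=00111101101 Δ2=00110101101 Δ3=10110101101 | 3Δ
t=1: Δ0=10110101101 Δ1=10100101101 | 1Δ
t=2: Δ0=10100101101 Δ1=10110101101 Δ2=10111101101 Δ3=00111101101 | 3Δ
t=3: Δ0=00111101101 Δ1=00101101101 | 1Δ
t=4: Δ0=00101101101 Δ1=00111101101 Δ2=00110101101 Δ3=10110101101 | 3Δ
t=5: Δ0=10110101101 Δ1=10100101101 | 1Δ

0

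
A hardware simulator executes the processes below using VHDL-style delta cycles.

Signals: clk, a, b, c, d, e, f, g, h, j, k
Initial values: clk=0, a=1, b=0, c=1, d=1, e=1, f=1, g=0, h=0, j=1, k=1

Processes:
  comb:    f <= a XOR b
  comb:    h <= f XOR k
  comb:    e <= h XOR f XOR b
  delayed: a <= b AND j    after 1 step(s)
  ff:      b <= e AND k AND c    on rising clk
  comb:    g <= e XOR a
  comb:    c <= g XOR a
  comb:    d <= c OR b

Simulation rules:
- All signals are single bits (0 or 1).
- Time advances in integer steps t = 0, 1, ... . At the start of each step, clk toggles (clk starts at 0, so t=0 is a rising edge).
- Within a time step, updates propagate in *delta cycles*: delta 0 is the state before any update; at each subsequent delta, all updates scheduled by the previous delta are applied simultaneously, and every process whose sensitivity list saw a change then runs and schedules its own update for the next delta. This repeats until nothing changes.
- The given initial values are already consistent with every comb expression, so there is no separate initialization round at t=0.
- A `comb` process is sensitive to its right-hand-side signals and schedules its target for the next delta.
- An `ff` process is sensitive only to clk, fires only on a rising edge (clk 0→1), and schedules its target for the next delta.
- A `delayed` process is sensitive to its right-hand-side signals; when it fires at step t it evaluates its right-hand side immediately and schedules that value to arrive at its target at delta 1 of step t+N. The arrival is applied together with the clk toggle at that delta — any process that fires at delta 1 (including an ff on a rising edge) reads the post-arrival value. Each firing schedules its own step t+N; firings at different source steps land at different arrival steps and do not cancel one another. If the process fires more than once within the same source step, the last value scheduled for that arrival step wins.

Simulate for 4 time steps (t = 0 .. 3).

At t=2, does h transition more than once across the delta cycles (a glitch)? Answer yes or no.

[bits: j,g,f,h,a,c,d,e,k,b,clk]
t=0: Δ0=10101111100 Δ1=10101111101 Δ2=10101111111 Δ3=10001110111 Δ4=11011111111 Δ5=10011010111 Δ6=11011110111 Δ7=11011010111 | 7Δ
t=1: Δ0=11011010111 Δ1=11011010110 | 1Δ
t=2: Δ0=11011010110 Δ1=11011010111 Δ2=11011010101 Δ3=11111001101 Δ4=10101000101 Δ5=11101101101 Δ6=10101011101 Δ7=10101101101 Δ8=10101111101 | 8Δ
t=3: Δ0=10101111101 Δ1=10100111100 Δ2=11000011100 Δ3=11010100100 Δ4=10010111100 Δ5=11010011100 Δ6=11010101100 Δ7=11010111100 | 7Δ

no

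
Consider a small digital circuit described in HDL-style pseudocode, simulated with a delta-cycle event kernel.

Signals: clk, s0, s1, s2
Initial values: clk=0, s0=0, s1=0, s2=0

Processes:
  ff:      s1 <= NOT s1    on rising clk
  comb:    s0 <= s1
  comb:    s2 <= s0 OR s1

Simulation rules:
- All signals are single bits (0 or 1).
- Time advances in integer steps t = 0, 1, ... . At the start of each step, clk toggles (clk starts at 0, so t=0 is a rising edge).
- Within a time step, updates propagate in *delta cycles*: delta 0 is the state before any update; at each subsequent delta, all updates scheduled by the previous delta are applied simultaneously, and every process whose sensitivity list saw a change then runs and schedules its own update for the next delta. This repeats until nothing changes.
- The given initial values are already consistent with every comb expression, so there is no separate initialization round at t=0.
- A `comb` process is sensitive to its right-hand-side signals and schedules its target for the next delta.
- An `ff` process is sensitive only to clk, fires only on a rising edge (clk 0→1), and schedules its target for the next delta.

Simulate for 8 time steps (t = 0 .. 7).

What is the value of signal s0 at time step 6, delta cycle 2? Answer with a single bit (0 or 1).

t0.Δ0 clk=0 s1=0 s2=0 s0=0
t0.Δ1 clk=1 s1=0 s2=0 s0=0
t0.Δ2 clk=1 s1=1 s2=0 s0=0
t0.Δ3 clk=1 s1=1 s2=1 s0=1
t1.Δ0 clk=1 s1=1 s2=1 s0=1
t1.Δ1 clk=0 s1=1 s2=1 s0=1
t2.Δ0 clk=0 s1=1 s2=1 s0=1
t2.Δ1 clk=1 s1=1 s2=1 s0=1
t2.Δ2 clk=1 s1=0 s2=1 s0=1
t2.Δ3 clk=1 s1=0 s2=1 s0=0
t2.Δ4 clk=1 s1=0 s2=0 s0=0
t3.Δ0 clk=1 s1=0 s2=0 s0=0
t3.Δ1 clk=0 s1=0 s2=0 s0=0
t4.Δ0 clk=0 s1=0 s2=0 s0=0
t4.Δ1 clk=1 s1=0 s2=0 s0=0
t4.Δ2 clk=1 s1=1 s2=0 s0=0
t4.Δ3 clk=1 s1=1 s2=1 s0=1
t5.Δ0 clk=1 s1=1 s2=1 s0=1
t5.Δ1 clk=0 s1=1 s2=1 s0=1
t6.Δ0 clk=0 s1=1 s2=1 s0=1
t6.Δ1 clk=1 s1=1 s2=1 s0=1
t6.Δ2 clk=1 s1=0 s2=1 s0=1
t6.Δ3 clk=1 s1=0 s2=1 s0=0
t6.Δ4 clk=1 s1=0 s2=0 s0=0
t7.Δ0 clk=1 s1=0 s2=0 s0=0
t7.Δ1 clk=0 s1=0 s2=0 s0=0

1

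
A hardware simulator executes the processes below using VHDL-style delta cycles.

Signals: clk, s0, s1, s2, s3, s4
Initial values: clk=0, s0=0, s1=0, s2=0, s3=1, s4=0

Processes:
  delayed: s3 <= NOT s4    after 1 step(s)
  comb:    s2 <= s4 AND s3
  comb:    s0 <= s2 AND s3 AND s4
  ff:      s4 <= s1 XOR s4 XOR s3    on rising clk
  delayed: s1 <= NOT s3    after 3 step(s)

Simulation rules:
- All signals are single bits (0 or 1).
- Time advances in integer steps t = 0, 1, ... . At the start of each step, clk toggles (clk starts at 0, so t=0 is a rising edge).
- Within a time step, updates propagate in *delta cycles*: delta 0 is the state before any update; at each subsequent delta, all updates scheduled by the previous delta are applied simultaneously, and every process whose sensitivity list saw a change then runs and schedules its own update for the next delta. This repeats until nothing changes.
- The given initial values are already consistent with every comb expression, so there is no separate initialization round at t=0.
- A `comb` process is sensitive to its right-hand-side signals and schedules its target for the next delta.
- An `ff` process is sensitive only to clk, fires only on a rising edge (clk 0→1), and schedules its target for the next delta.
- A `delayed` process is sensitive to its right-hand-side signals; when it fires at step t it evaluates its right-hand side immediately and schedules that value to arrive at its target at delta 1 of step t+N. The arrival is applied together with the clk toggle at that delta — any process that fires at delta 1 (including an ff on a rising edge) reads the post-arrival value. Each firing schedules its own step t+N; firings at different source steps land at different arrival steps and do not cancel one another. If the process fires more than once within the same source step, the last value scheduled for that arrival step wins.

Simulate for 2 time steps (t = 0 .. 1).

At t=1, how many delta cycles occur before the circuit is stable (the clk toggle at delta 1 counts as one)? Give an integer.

[bits: s4,clk,s3,s0,s2,s1]
t=0: Δ0=001000 Δ1=011000 Δ2=111000 Δ3=111010 Δ4=111110 | 4Δ
t=1: Δ0=111110 Δ1=100110 Δ2=100000 | 2Δ

2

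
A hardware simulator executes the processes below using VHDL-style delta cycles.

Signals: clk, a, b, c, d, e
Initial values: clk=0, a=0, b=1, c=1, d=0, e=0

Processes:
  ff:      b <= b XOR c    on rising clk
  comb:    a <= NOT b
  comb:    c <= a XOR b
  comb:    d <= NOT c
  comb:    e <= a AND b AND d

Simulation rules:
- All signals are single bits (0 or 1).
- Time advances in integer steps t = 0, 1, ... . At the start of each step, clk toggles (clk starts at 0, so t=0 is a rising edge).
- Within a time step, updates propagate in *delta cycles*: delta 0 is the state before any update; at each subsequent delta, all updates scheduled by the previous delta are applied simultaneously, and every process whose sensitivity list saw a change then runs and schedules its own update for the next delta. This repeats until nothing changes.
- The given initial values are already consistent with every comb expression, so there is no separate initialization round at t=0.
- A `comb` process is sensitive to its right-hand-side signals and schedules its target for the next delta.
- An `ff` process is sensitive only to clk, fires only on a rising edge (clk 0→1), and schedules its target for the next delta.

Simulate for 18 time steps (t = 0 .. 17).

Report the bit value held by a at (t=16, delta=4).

[bits: d,e,b,a,c,clk]
t=0: Δ0=001010 Δ1=001011 Δ2=000011 Δ3=000101 Δ4=100111 Δ5=000111 | 5Δ
t=1: Δ0=000111 Δ1=000110 | 1Δ
t=2: Δ0=000110 Δ1=000111 Δ2=001111 Δ3=001001 Δ4=101011 Δ5=001011 | 5Δ
t=3: Δ0=001011 Δ1=001010 | 1Δ
t=4: Δ0=001010 Δ1=001011 Δ2=000011 Δ3=000101 Δ4=100111 Δ5=000111 | 5Δ
t=5: Δ0=000111 Δ1=000110 | 1Δ
t=6: Δ0=000110 Δ1=000111 Δ2=001111 Δ3=001001 Δ4=101011 Δ5=001011 | 5Δ
t=7: Δ0=001011 Δ1=001010 | 1Δ
t=8: Δ0=001010 Δ1=001011 Δ2=000011 Δ3=000101 Δ4=100111 Δ5=000111 | 5Δ
t=9: Δ0=000111 Δ1=000110 | 1Δ
t=10: Δ0=000110 Δ1=000111 Δ2=001111 Δ3=001001 Δ4=101011 Δ5=001011 | 5Δ
t=11: Δ0=001011 Δ1=001010 | 1Δ
t=12: Δ0=001010 Δ1=001011 Δ2=000011 Δ3=000101 Δ4=100111 Δ5=000111 | 5Δ
t=13: Δ0=000111 Δ1=000110 | 1Δ
t=14: Δ0=000110 Δ1=000111 Δ2=001111 Δ3=001001 Δ4=101011 Δ5=001011 | 5Δ
t=15: Δ0=001011 Δ1=001010 | 1Δ
t=16: Δ0=001010 Δ1=001011 Δ2=000011 Δ3=000101 Δ4=100111 Δ5=000111 | 5Δ
t=17: Δ0=000111 Δ1=000110 | 1Δ

1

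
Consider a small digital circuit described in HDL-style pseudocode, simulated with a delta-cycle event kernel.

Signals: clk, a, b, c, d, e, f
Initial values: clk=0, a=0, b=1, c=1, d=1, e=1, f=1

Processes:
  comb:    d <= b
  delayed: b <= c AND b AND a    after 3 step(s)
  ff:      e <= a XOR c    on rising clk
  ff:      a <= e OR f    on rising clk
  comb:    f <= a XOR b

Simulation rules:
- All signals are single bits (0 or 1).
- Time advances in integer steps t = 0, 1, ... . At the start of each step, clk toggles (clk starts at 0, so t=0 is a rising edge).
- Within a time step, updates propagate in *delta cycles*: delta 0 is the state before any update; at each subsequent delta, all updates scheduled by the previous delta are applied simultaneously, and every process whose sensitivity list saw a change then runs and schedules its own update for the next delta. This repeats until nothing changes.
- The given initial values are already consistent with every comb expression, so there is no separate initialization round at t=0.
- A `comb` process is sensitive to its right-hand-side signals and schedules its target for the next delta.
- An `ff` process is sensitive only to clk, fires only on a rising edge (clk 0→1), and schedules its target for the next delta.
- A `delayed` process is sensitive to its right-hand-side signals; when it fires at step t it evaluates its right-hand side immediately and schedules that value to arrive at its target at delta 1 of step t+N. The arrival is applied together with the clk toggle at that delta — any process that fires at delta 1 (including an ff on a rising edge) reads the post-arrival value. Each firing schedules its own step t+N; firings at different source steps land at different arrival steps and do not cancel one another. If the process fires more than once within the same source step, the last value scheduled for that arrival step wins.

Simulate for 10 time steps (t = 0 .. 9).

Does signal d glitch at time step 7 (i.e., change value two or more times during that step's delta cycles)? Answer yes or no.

no

t=0 Δ0: clk=0 f=1 e=1 d=1 c=1 b=1 a=0
  Δ1: clk:0→1
  Δ2: a:0→1
  Δ3: f:1→0
  (3Δ to stable)
t=1 Δ0: clk=1 f=0 e=1 d=1 c=1 b=1 a=1
  Δ1: clk:1→0
  (1Δ to stable)
t=2 Δ0: clk=0 f=0 e=1 d=1 c=1 b=1 a=1
  Δ1: clk:0→1
  Δ2: e:1→0
  (2Δ to stable)
t=3 Δ0: clk=1 f=0 e=0 d=1 c=1 b=1 a=1
  Δ1: clk:1→0
  (1Δ to stable)
t=4 Δ0: clk=0 f=0 e=0 d=1 c=1 b=1 a=1
  Δ1: clk:0→1
  Δ2: a:1→0
  Δ3: f:0→1
  (3Δ to stable)
t=5 Δ0: clk=1 f=1 e=0 d=1 c=1 b=1 a=0
  Δ1: clk:1→0
  (1Δ to stable)
t=6 Δ0: clk=0 f=1 e=0 d=1 c=1 b=1 a=0
  Δ1: clk:0→1
  Δ2: e:0→1, a:0→1
  Δ3: f:1→0
  (3Δ to stable)
t=7 Δ0: clk=1 f=0 e=1 d=1 c=1 b=1 a=1
  Δ1: clk:1→0, b:1→0
  Δ2: f:0→1, d:1→0
  (2Δ to stable)
t=8 Δ0: clk=0 f=1 e=1 d=0 c=1 b=0 a=1
  Δ1: clk:0→1
  Δ2: e:1→0
  (2Δ to stable)
t=9 Δ0: clk=1 f=1 e=0 d=0 c=1 b=0 a=1
  Δ1: clk:1→0, b:0→1
  Δ2: f:1→0, d:0→1
  (2Δ to stable)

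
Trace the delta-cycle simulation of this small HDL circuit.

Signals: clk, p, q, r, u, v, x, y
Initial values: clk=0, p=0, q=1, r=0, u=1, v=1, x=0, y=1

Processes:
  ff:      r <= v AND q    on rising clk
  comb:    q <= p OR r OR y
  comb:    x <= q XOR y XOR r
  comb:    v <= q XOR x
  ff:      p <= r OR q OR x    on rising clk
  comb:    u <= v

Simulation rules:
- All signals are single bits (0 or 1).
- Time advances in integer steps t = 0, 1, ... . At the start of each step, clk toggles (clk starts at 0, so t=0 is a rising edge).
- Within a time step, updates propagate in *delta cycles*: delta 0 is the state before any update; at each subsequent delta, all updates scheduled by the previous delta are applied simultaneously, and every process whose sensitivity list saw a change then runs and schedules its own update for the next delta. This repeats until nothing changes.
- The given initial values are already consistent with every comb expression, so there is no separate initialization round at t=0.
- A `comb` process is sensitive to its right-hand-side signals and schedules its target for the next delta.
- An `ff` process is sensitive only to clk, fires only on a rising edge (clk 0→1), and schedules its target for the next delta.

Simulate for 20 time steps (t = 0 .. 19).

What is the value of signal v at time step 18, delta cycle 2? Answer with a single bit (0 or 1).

0

t0.Δ0 y=1 p=0 q=1 clk=0 u=1 v=1 x=0 r=0
t0.Δ1 y=1 p=0 q=1 clk=1 u=1 v=1 x=0 r=0
t0.Δ2 y=1 p=1 q=1 clk=1 u=1 v=1 x=0 r=1
t0.Δ3 y=1 p=1 q=1 clk=1 u=1 v=1 x=1 r=1
t0.Δ4 y=1 p=1 q=1 clk=1 u=1 v=0 x=1 r=1
t0.Δ5 y=1 p=1 q=1 clk=1 u=0 v=0 x=1 r=1
t1.Δ0 y=1 p=1 q=1 clk=1 u=0 v=0 x=1 r=1
t1.Δ1 y=1 p=1 q=1 clk=0 u=0 v=0 x=1 r=1
t2.Δ0 y=1 p=1 q=1 clk=0 u=0 v=0 x=1 r=1
t2.Δ1 y=1 p=1 q=1 clk=1 u=0 v=0 x=1 r=1
t2.Δ2 y=1 p=1 q=1 clk=1 u=0 v=0 x=1 r=0
t2.Δ3 y=1 p=1 q=1 clk=1 u=0 v=0 x=0 r=0
t2.Δ4 y=1 p=1 q=1 clk=1 u=0 v=1 x=0 r=0
t2.Δ5 y=1 p=1 q=1 clk=1 u=1 v=1 x=0 r=0
t3.Δ0 y=1 p=1 q=1 clk=1 u=1 v=1 x=0 r=0
t3.Δ1 y=1 p=1 q=1 clk=0 u=1 v=1 x=0 r=0
t4.Δ0 y=1 p=1 q=1 clk=0 u=1 v=1 x=0 r=0
t4.Δ1 y=1 p=1 q=1 clk=1 u=1 v=1 x=0 r=0
t4.Δ2 y=1 p=1 q=1 clk=1 u=1 v=1 x=0 r=1
t4.Δ3 y=1 p=1 q=1 clk=1 u=1 v=1 x=1 r=1
t4.Δ4 y=1 p=1 q=1 clk=1 u=1 v=0 x=1 r=1
t4.Δ5 y=1 p=1 q=1 clk=1 u=0 v=0 x=1 r=1
t5.Δ0 y=1 p=1 q=1 clk=1 u=0 v=0 x=1 r=1
t5.Δ1 y=1 p=1 q=1 clk=0 u=0 v=0 x=1 r=1
t6.Δ0 y=1 p=1 q=1 clk=0 u=0 v=0 x=1 r=1
t6.Δ1 y=1 p=1 q=1 clk=1 u=0 v=0 x=1 r=1
t6.Δ2 y=1 p=1 q=1 clk=1 u=0 v=0 x=1 r=0
t6.Δ3 y=1 p=1 q=1 clk=1 u=0 v=0 x=0 r=0
t6.Δ4 y=1 p=1 q=1 clk=1 u=0 v=1 x=0 r=0
t6.Δ5 y=1 p=1 q=1 clk=1 u=1 v=1 x=0 r=0
t7.Δ0 y=1 p=1 q=1 clk=1 u=1 v=1 x=0 r=0
t7.Δ1 y=1 p=1 q=1 clk=0 u=1 v=1 x=0 r=0
t8.Δ0 y=1 p=1 q=1 clk=0 u=1 v=1 x=0 r=0
t8.Δ1 y=1 p=1 q=1 clk=1 u=1 v=1 x=0 r=0
t8.Δ2 y=1 p=1 q=1 clk=1 u=1 v=1 x=0 r=1
t8.Δ3 y=1 p=1 q=1 clk=1 u=1 v=1 x=1 r=1
t8.Δ4 y=1 p=1 q=1 clk=1 u=1 v=0 x=1 r=1
t8.Δ5 y=1 p=1 q=1 clk=1 u=0 v=0 x=1 r=1
t9.Δ0 y=1 p=1 q=1 clk=1 u=0 v=0 x=1 r=1
t9.Δ1 y=1 p=1 q=1 clk=0 u=0 v=0 x=1 r=1
t10.Δ0 y=1 p=1 q=1 clk=0 u=0 v=0 x=1 r=1
t10.Δ1 y=1 p=1 q=1 clk=1 u=0 v=0 x=1 r=1
t10.Δ2 y=1 p=1 q=1 clk=1 u=0 v=0 x=1 r=0
t10.Δ3 y=1 p=1 q=1 clk=1 u=0 v=0 x=0 r=0
t10.Δ4 y=1 p=1 q=1 clk=1 u=0 v=1 x=0 r=0
t10.Δ5 y=1 p=1 q=1 clk=1 u=1 v=1 x=0 r=0
t11.Δ0 y=1 p=1 q=1 clk=1 u=1 v=1 x=0 r=0
t11.Δ1 y=1 p=1 q=1 clk=0 u=1 v=1 x=0 r=0
t12.Δ0 y=1 p=1 q=1 clk=0 u=1 v=1 x=0 r=0
t12.Δ1 y=1 p=1 q=1 clk=1 u=1 v=1 x=0 r=0
t12.Δ2 y=1 p=1 q=1 clk=1 u=1 v=1 x=0 r=1
t12.Δ3 y=1 p=1 q=1 clk=1 u=1 v=1 x=1 r=1
t12.Δ4 y=1 p=1 q=1 clk=1 u=1 v=0 x=1 r=1
t12.Δ5 y=1 p=1 q=1 clk=1 u=0 v=0 x=1 r=1
t13.Δ0 y=1 p=1 q=1 clk=1 u=0 v=0 x=1 r=1
t13.Δ1 y=1 p=1 q=1 clk=0 u=0 v=0 x=1 r=1
t14.Δ0 y=1 p=1 q=1 clk=0 u=0 v=0 x=1 r=1
t14.Δ1 y=1 p=1 q=1 clk=1 u=0 v=0 x=1 r=1
t14.Δ2 y=1 p=1 q=1 clk=1 u=0 v=0 x=1 r=0
t14.Δ3 y=1 p=1 q=1 clk=1 u=0 v=0 x=0 r=0
t14.Δ4 y=1 p=1 q=1 clk=1 u=0 v=1 x=0 r=0
t14.Δ5 y=1 p=1 q=1 clk=1 u=1 v=1 x=0 r=0
t15.Δ0 y=1 p=1 q=1 clk=1 u=1 v=1 x=0 r=0
t15.Δ1 y=1 p=1 q=1 clk=0 u=1 v=1 x=0 r=0
t16.Δ0 y=1 p=1 q=1 clk=0 u=1 v=1 x=0 r=0
t16.Δ1 y=1 p=1 q=1 clk=1 u=1 v=1 x=0 r=0
t16.Δ2 y=1 p=1 q=1 clk=1 u=1 v=1 x=0 r=1
t16.Δ3 y=1 p=1 q=1 clk=1 u=1 v=1 x=1 r=1
t16.Δ4 y=1 p=1 q=1 clk=1 u=1 v=0 x=1 r=1
t16.Δ5 y=1 p=1 q=1 clk=1 u=0 v=0 x=1 r=1
t17.Δ0 y=1 p=1 q=1 clk=1 u=0 v=0 x=1 r=1
t17.Δ1 y=1 p=1 q=1 clk=0 u=0 v=0 x=1 r=1
t18.Δ0 y=1 p=1 q=1 clk=0 u=0 v=0 x=1 r=1
t18.Δ1 y=1 p=1 q=1 clk=1 u=0 v=0 x=1 r=1
t18.Δ2 y=1 p=1 q=1 clk=1 u=0 v=0 x=1 r=0
t18.Δ3 y=1 p=1 q=1 clk=1 u=0 v=0 x=0 r=0
t18.Δ4 y=1 p=1 q=1 clk=1 u=0 v=1 x=0 r=0
t18.Δ5 y=1 p=1 q=1 clk=1 u=1 v=1 x=0 r=0
t19.Δ0 y=1 p=1 q=1 clk=1 u=1 v=1 x=0 r=0
t19.Δ1 y=1 p=1 q=1 clk=0 u=1 v=1 x=0 r=0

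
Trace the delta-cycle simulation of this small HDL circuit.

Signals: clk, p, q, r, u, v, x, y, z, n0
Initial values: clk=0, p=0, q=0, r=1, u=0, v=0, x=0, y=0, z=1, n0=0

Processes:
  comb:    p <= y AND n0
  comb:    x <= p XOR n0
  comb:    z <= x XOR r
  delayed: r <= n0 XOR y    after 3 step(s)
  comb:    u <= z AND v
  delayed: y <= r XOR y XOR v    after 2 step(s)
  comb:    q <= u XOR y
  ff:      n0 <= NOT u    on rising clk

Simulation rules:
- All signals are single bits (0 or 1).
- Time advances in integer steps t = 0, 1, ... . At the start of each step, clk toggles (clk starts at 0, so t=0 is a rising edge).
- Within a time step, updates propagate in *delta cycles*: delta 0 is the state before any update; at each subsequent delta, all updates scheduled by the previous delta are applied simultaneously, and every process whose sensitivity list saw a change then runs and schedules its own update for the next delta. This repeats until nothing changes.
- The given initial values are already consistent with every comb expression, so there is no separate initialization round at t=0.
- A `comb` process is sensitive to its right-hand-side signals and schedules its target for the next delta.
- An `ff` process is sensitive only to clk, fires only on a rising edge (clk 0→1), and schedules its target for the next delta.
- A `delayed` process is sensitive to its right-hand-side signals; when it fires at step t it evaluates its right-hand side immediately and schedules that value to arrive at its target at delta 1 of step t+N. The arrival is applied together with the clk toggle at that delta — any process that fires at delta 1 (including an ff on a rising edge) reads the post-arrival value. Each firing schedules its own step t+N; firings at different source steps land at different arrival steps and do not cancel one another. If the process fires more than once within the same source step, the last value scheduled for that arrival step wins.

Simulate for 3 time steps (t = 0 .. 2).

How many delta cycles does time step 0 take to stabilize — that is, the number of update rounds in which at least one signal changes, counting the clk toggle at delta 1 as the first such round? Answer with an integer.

4

[bits: v,q,z,p,n0,u,r,clk,y,x]
t=0: Δ0=0010001000 Δ1=0010001100 Δ2=0010101100 Δ3=0010101101 Δ4=0000101101 | 4Δ
t=1: Δ0=0000101101 Δ1=0000101001 | 1Δ
t=2: Δ0=0000101001 Δ1=0000101101 | 1Δ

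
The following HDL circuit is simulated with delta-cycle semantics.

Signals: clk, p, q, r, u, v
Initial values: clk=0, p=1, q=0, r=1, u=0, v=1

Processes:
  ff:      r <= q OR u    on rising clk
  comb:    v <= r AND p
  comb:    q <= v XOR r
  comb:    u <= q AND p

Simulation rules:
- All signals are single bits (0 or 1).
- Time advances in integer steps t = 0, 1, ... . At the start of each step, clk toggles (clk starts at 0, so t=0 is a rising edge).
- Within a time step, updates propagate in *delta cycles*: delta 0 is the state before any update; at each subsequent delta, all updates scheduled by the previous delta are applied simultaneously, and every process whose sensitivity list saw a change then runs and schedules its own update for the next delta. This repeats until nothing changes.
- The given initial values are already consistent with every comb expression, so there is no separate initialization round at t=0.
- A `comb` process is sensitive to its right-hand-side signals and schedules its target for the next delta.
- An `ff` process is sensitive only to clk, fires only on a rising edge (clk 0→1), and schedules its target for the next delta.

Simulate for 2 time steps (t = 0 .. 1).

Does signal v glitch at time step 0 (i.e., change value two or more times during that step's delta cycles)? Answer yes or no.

t0.Δ0 q=0 p=1 r=1 u=0 clk=0 v=1
t0.Δ1 q=0 p=1 r=1 u=0 clk=1 v=1
t0.Δ2 q=0 p=1 r=0 u=0 clk=1 v=1
t0.Δ3 q=1 p=1 r=0 u=0 clk=1 v=0
t0.Δ4 q=0 p=1 r=0 u=1 clk=1 v=0
t0.Δ5 q=0 p=1 r=0 u=0 clk=1 v=0
t1.Δ0 q=0 p=1 r=0 u=0 clk=1 v=0
t1.Δ1 q=0 p=1 r=0 u=0 clk=0 v=0

no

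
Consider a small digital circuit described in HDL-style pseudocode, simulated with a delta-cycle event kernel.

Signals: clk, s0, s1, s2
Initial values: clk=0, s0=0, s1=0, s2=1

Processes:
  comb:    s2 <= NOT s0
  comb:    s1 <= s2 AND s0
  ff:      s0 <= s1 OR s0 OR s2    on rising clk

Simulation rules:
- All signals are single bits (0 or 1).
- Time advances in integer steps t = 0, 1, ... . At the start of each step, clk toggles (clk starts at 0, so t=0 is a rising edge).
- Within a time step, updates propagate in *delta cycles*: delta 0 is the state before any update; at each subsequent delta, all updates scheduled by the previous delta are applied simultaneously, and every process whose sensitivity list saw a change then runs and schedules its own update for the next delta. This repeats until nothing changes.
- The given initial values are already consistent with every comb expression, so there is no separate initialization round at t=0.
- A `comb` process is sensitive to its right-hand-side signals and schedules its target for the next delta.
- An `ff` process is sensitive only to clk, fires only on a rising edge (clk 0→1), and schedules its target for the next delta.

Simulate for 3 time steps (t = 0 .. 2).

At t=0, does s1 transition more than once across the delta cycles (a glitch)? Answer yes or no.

[bits: s1,clk,s0,s2]
t=0: Δ0=0001 Δ1=0101 Δ2=0111 Δ3=1110 Δ4=0110 | 4Δ
t=1: Δ0=0110 Δ1=0010 | 1Δ
t=2: Δ0=0010 Δ1=0110 | 1Δ

yes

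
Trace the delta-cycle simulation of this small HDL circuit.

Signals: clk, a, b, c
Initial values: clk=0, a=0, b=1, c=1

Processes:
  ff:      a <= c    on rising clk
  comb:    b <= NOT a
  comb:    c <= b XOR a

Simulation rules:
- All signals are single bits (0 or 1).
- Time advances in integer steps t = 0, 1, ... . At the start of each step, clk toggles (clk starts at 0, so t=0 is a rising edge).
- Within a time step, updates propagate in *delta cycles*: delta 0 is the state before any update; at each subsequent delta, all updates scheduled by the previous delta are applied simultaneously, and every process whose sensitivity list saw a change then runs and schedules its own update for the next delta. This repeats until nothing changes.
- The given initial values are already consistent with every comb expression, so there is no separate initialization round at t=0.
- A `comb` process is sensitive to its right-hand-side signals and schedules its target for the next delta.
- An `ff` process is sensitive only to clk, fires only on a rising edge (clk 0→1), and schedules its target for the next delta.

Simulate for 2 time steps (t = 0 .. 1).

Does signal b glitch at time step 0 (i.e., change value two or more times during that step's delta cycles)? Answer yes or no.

t0.Δ0 clk=0 a=0 b=1 c=1
t0.Δ1 clk=1 a=0 b=1 c=1
t0.Δ2 clk=1 a=1 b=1 c=1
t0.Δ3 clk=1 a=1 b=0 c=0
t0.Δ4 clk=1 a=1 b=0 c=1
t1.Δ0 clk=1 a=1 b=0 c=1
t1.Δ1 clk=0 a=1 b=0 c=1

no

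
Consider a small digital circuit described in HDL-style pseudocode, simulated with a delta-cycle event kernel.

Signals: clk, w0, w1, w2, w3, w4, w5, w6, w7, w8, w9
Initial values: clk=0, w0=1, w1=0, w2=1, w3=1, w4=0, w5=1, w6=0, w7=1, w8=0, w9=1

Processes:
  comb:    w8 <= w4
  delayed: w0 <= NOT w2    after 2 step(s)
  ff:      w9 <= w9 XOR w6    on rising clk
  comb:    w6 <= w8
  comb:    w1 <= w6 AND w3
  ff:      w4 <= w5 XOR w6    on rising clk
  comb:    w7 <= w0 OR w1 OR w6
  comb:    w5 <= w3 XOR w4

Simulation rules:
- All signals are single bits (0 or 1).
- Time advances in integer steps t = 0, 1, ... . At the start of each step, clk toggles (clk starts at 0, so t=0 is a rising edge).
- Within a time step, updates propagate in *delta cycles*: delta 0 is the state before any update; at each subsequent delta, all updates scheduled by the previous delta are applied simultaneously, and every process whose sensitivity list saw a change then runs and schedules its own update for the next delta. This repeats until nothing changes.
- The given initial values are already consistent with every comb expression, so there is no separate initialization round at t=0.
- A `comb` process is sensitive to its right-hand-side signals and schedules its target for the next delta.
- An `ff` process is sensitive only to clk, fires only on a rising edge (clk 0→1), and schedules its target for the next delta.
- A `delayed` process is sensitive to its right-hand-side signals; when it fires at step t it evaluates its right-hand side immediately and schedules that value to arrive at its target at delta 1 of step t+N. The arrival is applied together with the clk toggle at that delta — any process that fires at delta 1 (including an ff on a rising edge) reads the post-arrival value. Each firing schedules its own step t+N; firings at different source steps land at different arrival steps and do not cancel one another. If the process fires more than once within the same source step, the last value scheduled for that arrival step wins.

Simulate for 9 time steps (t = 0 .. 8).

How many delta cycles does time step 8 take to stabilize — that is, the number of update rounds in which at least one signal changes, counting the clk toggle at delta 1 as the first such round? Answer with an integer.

2

t=0 Δ0: w6=0 w3=1 w8=0 w5=1 w4=0 w9=1 clk=0 w0=1 w7=1 w2=1 w1=0
  Δ1: clk:0→1
  Δ2: w4:0→1
  Δ3: w8:0→1, w5:1→0
  Δ4: w6:0→1
  Δ5: w1:0→1
  (5Δ to stable)
t=1 Δ0: w6=1 w3=1 w8=1 w5=0 w4=1 w9=1 clk=1 w0=1 w7=1 w2=1 w1=1
  Δ1: clk:1→0
  (1Δ to stable)
t=2 Δ0: w6=1 w3=1 w8=1 w5=0 w4=1 w9=1 clk=0 w0=1 w7=1 w2=1 w1=1
  Δ1: clk:0→1
  Δ2: w9:1→0
  (2Δ to stable)
t=3 Δ0: w6=1 w3=1 w8=1 w5=0 w4=1 w9=0 clk=1 w0=1 w7=1 w2=1 w1=1
  Δ1: clk:1→0
  (1Δ to stable)
t=4 Δ0: w6=1 w3=1 w8=1 w5=0 w4=1 w9=0 clk=0 w0=1 w7=1 w2=1 w1=1
  Δ1: clk:0→1
  Δ2: w9:0→1
  (2Δ to stable)
t=5 Δ0: w6=1 w3=1 w8=1 w5=0 w4=1 w9=1 clk=1 w0=1 w7=1 w2=1 w1=1
  Δ1: clk:1→0
  (1Δ to stable)
t=6 Δ0: w6=1 w3=1 w8=1 w5=0 w4=1 w9=1 clk=0 w0=1 w7=1 w2=1 w1=1
  Δ1: clk:0→1
  Δ2: w9:1→0
  (2Δ to stable)
t=7 Δ0: w6=1 w3=1 w8=1 w5=0 w4=1 w9=0 clk=1 w0=1 w7=1 w2=1 w1=1
  Δ1: clk:1→0
  (1Δ to stable)
t=8 Δ0: w6=1 w3=1 w8=1 w5=0 w4=1 w9=0 clk=0 w0=1 w7=1 w2=1 w1=1
  Δ1: clk:0→1
  Δ2: w9:0→1
  (2Δ to stable)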